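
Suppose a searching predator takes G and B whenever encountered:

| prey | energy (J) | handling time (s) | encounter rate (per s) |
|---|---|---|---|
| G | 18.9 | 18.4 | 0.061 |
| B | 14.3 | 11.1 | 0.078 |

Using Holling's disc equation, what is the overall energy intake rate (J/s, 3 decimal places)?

0.759 J/s

Energy encountered per unit search time: 0.061×18.9 + 0.078×14.3 = 2.268 J/s.
Handling time per unit search time: 0.061×18.4 + 0.078×11.1 = 1.988.
Rate = 2.268/(1 + 1.988) = 0.7591 J/s.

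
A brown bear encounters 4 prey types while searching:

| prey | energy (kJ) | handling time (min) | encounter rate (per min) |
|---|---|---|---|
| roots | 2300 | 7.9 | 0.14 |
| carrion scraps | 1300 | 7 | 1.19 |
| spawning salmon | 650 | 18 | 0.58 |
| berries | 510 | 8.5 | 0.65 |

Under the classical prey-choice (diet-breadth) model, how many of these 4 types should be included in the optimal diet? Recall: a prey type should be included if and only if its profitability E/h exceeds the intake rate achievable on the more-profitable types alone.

2

Rank by E/h (kJ/min): roots 291, carrion scraps 186, berries 60, spawning salmon 36.1. Include each in turn until the next type's E/h falls below the running intake rate.
Rate on top 1: 152.9. carrion scraps: 186 > 152.9 → include.
Rate on top 2: 179.1. berries: 60 < 179.1 → exclude; stop.
Optimal diet: roots, carrion scraps — 2 of 4 types.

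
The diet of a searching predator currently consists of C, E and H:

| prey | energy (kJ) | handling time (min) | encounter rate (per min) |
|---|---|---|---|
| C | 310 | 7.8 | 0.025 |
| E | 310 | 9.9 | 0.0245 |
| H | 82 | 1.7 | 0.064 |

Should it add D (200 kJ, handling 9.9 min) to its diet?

Yes

On C, E and H alone, R = ΣλE/(1+Σλh) = 20.59/1.546 = 13.32 kJ/min.
D: E/h = 200/9.9 = 20.2 kJ/min.
Since 20.2 > R, including D increases the long-run rate.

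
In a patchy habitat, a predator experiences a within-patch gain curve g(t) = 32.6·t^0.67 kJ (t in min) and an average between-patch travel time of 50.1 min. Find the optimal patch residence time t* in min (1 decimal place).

101.7 min

By the marginal value theorem, leave when the instantaneous gain rate g'(t) equals the habitat-wide average g(t)/(T + t).
g'(t) = 0.67·32.6·t^-0.33. Setting 0.67·32.6·t^-0.33 = 32.6·t^0.67/(50.1+t) gives 0.67(50.1+t) = t, so 0.33·t = 0.67×50.1.
t* = 0.67×50.1/0.33 = 101.7 min.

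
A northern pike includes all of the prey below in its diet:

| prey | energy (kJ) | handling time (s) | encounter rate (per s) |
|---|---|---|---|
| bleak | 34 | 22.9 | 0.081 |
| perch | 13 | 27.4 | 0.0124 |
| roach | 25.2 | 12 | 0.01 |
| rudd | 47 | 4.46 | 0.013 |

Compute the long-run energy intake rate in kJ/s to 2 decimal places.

1.12 kJ/s

Energy encountered per unit search time: 0.081×34 + 0.0124×13 + 0.01×25.2 + 0.013×47 = 3.778 kJ/s.
Handling time per unit search time: 0.081×22.9 + 0.0124×27.4 + 0.01×12 + 0.013×4.46 = 2.373.
Rate = 3.778/(1 + 2.373) = 1.12 kJ/s.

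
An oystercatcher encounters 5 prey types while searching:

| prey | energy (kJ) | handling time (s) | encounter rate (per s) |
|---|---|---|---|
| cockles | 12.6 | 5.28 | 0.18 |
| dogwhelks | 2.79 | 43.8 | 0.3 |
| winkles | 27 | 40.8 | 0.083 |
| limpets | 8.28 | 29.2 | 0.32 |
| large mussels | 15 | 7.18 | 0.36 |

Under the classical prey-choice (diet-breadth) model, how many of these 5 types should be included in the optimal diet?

2

E/h in descending order: cockles 2.39, large mussels 2.09, winkles 0.662, limpets 0.284, dogwhelks 0.0637 kJ/s. The optimal diet is the largest prefix of this list for which every included type satisfies E_i/h_i > R on the types above it.
Rate on top 1: 1.163. large mussels: 2.09 > 1.163 → include.
Rate on top 2: 1.691. winkles: 0.662 < 1.691 → exclude; stop.
Optimal diet: cockles, large mussels — 2 of 5 types.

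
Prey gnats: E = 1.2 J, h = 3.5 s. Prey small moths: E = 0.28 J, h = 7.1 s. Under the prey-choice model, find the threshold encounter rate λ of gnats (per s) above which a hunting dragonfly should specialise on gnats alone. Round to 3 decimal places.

At the threshold, the rate on gnats alone equals the profitability of small moths: λ·1.2/(1 + λ·3.5) = 0.28/7.1 = 0.03944.
Rearranging, λ(1.2 − 0.03944×3.5) = 0.03944, so λ = 0.03944/1.062 = 0.03714 per s.

0.037 per s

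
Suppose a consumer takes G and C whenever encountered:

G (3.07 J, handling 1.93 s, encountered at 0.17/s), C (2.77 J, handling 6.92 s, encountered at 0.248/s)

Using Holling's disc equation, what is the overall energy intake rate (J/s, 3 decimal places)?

Energy encountered per unit search time: 0.17×3.07 + 0.248×2.77 = 1.209 J/s.
Handling time per unit search time: 0.17×1.93 + 0.248×6.92 = 2.044.
Rate = 1.209/(1 + 2.044) = 0.3971 J/s.

0.397 J/s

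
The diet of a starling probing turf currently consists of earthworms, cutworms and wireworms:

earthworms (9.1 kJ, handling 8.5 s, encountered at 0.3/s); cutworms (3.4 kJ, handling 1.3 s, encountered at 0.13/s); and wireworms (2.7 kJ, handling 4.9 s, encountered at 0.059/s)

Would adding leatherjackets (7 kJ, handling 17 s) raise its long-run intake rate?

Current rate: (0.3×9.1 + 0.13×3.4 + 0.059×2.7)/(1 + 0.3×8.5 + 0.13×1.3 + 0.059×4.9) = 0.8311 kJ/s.
Profitability of leatherjackets: 7/17 = 0.4118 kJ/s.
Since 0.4118 < R, time spent handling leatherjackets is better spent searching.

No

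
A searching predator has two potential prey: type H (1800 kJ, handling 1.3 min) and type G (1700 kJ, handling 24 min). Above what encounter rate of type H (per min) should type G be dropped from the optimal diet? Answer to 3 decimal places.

0.041 per min

The zero-one rule: include type G iff E₂/h₂ > λE₁/(1+λh₁). Equality gives the switch point.
λE₁h₂ = E₂ + λE₂h₁ ⇒ λ = E₂/(E₁h₂ − E₂h₁) = 1700/(4.32e+04 − 2210) = 0.04147 per min.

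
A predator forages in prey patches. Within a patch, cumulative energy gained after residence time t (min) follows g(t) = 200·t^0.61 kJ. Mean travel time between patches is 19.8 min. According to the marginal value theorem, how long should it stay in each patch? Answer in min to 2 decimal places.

Maximise g(t)/(T+t): set derivative to zero → g'(t)(T+t) = g(t).
g'(t) = 0.61·200·t^-0.39. Setting 0.61·200·t^-0.39 = 200·t^0.61/(19.8+t) gives 0.61(19.8+t) = t, so 0.39·t = 0.61×19.8.
t* = 0.61×19.8/0.39 = 30.97 min.

30.97 min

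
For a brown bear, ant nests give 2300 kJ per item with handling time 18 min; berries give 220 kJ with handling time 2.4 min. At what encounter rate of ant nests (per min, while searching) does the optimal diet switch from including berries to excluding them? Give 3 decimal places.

At the threshold, the rate on ant nests alone equals the profitability of berries: λ·2300/(1 + λ·18) = 220/2.4 = 91.67.
Rearranging, λ(2300 − 91.67×18) = 91.67, so λ = 91.67/650 = 0.141 per min.

0.141 per min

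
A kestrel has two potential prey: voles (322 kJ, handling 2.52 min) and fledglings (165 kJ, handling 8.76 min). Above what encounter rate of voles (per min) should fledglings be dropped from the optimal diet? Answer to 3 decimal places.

At the threshold, the rate on voles alone equals the profitability of fledglings: λ·322/(1 + λ·2.52) = 165/8.76 = 18.84.
Rearranging, λ(322 − 18.84×2.52) = 18.84, so λ = 18.84/274.5 = 0.06861 per min.

0.069 per min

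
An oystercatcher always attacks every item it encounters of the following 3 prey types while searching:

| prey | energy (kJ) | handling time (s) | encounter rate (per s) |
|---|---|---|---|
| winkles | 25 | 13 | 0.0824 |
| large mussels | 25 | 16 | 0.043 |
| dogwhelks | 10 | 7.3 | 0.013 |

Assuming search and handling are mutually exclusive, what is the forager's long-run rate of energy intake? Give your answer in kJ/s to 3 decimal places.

R = Σλ_iE_i / (1 + Σλ_ih_i)
Numerator: 0.0824×25 + 0.043×25 + 0.013×10 = 3.265
Denominator: 1 + 0.0824×13 + 0.043×16 + 0.013×7.3 = 2.854
R = 3.265/2.854 = 1.144 kJ/s

1.144 kJ/s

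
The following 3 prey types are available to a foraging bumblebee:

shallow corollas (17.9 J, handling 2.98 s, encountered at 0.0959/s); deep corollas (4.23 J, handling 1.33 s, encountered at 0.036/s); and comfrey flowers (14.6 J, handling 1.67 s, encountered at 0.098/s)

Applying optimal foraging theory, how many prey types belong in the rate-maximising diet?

3

E/h in descending order: comfrey flowers 8.74, shallow corollas 6.01, deep corollas 3.18 J/s. The optimal diet is the largest prefix of this list for which every included type satisfies E_i/h_i > R on the types above it.
Rate on top 1: 1.23. shallow corollas: 6.01 > 1.23 → include.
Rate on top 2: 2.171. deep corollas: 3.18 > 2.171 → include.
Optimal diet: comfrey flowers, shallow corollas, deep corollas — 3 of 3 types.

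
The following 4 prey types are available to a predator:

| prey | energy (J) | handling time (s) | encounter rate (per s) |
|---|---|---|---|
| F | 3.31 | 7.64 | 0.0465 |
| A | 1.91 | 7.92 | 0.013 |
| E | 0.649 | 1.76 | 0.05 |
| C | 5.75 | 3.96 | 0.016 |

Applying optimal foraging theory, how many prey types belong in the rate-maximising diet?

Profitabilities (E/h, J/s): C 1.45, F 0.433, E 0.369, A 0.241. Add prey in this order while the next type's profitability exceeds the intake rate on those already taken.
Rate on top 1: 0.08652. F: 0.433 > 0.08652 → include.
Rate on top 2: 0.1733. E: 0.369 > 0.1733 → include.
Rate on top 3: 0.1848. A: 0.241 > 0.1848 → include.
Optimal diet: C, F, E, A — 4 of 4 types.

4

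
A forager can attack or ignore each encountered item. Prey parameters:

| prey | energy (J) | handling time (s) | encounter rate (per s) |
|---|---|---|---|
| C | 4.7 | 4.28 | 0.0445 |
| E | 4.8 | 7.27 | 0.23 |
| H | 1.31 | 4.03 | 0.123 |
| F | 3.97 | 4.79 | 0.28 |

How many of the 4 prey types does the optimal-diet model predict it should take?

E/h in descending order: C 1.1, F 0.829, E 0.66, H 0.325 J/s. The optimal diet is the largest prefix of this list for which every included type satisfies E_i/h_i > R on the types above it.
Rate on top 1: 0.1757. F: 0.829 > 0.1757 → include.
Rate on top 2: 0.5217. E: 0.66 > 0.5217 → include.
Rate on top 3: 0.5768. H: 0.325 < 0.5768 → exclude; stop.
Optimal diet: C, F, E — 3 of 4 types.

3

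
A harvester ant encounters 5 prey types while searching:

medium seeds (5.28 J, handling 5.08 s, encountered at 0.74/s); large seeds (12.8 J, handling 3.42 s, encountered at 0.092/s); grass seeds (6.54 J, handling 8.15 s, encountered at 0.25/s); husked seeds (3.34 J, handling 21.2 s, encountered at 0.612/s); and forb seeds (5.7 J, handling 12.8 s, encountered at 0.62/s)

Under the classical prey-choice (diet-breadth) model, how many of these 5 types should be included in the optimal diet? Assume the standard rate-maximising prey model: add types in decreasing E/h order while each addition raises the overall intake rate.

E/h in descending order: large seeds 3.74, medium seeds 1.04, grass seeds 0.802, forb seeds 0.445, husked seeds 0.158 J/s. The optimal diet is the largest prefix of this list for which every included type satisfies E_i/h_i > R on the types above it.
Rate on top 1: 0.8958. medium seeds: 1.04 > 0.8958 → include.
Rate on top 2: 1.002. grass seeds: 0.802 < 1.002 → exclude; stop.
Optimal diet: large seeds, medium seeds — 2 of 5 types.

2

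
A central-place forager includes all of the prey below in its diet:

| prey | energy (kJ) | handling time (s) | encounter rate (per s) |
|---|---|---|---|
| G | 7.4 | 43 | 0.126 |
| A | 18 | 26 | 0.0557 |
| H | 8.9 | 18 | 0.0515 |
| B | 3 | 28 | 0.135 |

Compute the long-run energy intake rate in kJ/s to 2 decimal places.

R = (0.126×7.4 + 0.0557×18 + 0.0515×8.9 + 0.135×3) / (1 + 0.126×43 + 0.0557×26 + 0.0515×18 + 0.135×28) = 2.798/12.57 = 0.2226 kJ/s.

0.22 kJ/s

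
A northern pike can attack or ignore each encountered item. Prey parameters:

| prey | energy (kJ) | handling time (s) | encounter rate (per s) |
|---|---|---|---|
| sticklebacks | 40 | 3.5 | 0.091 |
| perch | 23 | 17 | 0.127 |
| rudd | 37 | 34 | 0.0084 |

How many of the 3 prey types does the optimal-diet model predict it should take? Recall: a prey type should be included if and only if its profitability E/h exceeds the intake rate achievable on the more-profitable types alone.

1

Profitabilities (E/h, kJ/s): sticklebacks 11.4, perch 1.35, rudd 1.09. Add prey in this order while the next type's profitability exceeds the intake rate on those already taken.
Rate on top 1: 2.761. perch: 1.35 < 2.761 → exclude; stop.
Optimal diet: sticklebacks — 1 of 3 types.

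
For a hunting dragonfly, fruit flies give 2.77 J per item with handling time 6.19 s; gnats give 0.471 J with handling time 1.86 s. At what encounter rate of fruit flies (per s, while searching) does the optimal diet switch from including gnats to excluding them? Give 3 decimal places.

0.211 per s

The zero-one rule: include gnats iff E₂/h₂ > λE₁/(1+λh₁). Equality gives the switch point.
λE₁h₂ = E₂ + λE₂h₁ ⇒ λ = E₂/(E₁h₂ − E₂h₁) = 0.471/(5.152 − 2.915) = 0.2106 per s.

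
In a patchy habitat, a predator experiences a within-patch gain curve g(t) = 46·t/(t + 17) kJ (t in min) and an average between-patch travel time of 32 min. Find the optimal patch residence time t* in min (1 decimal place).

23.3 min

By the marginal value theorem, leave when the instantaneous gain rate g'(t) equals the habitat-wide average g(t)/(T + t).
g'(t) = 46·17/(t + 17)². Setting 46·17/(t+17)² = 46t/[(t+17)(32+t)] gives 17(32+t) = t(t+17), so t² = 17×32 = 544.
t* = √544 = 23.32 min.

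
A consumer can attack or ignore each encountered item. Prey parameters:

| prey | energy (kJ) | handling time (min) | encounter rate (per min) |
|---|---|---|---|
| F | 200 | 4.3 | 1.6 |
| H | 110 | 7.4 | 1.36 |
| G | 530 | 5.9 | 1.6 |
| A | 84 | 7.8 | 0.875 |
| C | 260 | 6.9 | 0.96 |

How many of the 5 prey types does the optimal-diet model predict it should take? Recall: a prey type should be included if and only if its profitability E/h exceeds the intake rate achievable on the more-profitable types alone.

E/h in descending order: G 89.8, F 46.5, C 37.7, H 14.9, A 10.8 kJ/min. The optimal diet is the largest prefix of this list for which every included type satisfies E_i/h_i > R on the types above it.
Rate on top 1: 81.23. F: 46.5 < 81.23 → exclude; stop.
Optimal diet: G — 1 of 5 types.

1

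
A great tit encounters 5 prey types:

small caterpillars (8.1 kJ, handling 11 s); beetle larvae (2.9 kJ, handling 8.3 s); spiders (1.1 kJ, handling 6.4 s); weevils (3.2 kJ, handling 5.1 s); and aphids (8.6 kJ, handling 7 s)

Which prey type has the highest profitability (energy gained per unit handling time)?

In descending order of E/h:
aphids: 8.6/7 = 1.23 kJ/s
small caterpillars: 8.1/11 = 0.736 kJ/s
weevils: 3.2/5.1 = 0.627 kJ/s
beetle larvae: 2.9/8.3 = 0.349 kJ/s
spiders: 1.1/6.4 = 0.172 kJ/s

aphids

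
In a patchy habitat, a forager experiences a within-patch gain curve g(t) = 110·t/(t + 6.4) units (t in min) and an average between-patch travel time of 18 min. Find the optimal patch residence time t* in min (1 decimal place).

Optimal t* satisfies g'(t*) = g(t*)/(T + t*).
g'(t) = 110·6.4/(t + 6.4)². Setting 110·6.4/(t+6.4)² = 110t/[(t+6.4)(18+t)] gives 6.4(18+t) = t(t+6.4), so t² = 6.4×18 = 115.2.
t* = √115.2 = 10.73 min.

10.7 min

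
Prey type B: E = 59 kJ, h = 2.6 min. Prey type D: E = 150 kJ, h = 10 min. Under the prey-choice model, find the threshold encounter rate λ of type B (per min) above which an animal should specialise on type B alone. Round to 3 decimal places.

The zero-one rule: include type D iff E₂/h₂ > λE₁/(1+λh₁). Equality gives the switch point.
λE₁h₂ = E₂ + λE₂h₁ ⇒ λ = E₂/(E₁h₂ − E₂h₁) = 150/(590 − 390) = 0.75 per min.

0.750 per min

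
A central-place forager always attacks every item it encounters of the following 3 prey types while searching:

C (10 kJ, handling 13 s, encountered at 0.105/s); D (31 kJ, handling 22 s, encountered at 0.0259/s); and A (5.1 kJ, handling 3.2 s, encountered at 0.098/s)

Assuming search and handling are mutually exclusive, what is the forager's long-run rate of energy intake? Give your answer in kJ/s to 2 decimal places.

0.72 kJ/s

Energy encountered per unit search time: 0.105×10 + 0.0259×31 + 0.098×5.1 = 2.353 kJ/s.
Handling time per unit search time: 0.105×13 + 0.0259×22 + 0.098×3.2 = 2.248.
Rate = 2.353/(1 + 2.248) = 0.7243 kJ/s.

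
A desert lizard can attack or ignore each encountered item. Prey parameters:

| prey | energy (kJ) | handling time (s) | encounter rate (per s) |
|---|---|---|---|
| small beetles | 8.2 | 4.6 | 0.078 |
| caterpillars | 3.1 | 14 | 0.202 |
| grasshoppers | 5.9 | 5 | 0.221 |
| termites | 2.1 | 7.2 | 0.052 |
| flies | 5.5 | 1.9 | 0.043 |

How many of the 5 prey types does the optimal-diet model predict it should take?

3

E/h in descending order: flies 2.89, small beetles 1.78, grasshoppers 1.18, termites 0.292, caterpillars 0.221 kJ/s. The optimal diet is the largest prefix of this list for which every included type satisfies E_i/h_i > R on the types above it.
Rate on top 1: 0.2186. small beetles: 1.78 > 0.2186 → include.
Rate on top 2: 0.6082. grasshoppers: 1.18 > 0.6082 → include.
Rate on top 3: 0.8564. termites: 0.292 < 0.8564 → exclude; stop.
Optimal diet: flies, small beetles, grasshoppers — 3 of 5 types.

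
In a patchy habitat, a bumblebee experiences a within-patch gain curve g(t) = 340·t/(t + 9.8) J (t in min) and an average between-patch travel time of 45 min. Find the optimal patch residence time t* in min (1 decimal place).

By the marginal value theorem, leave when the instantaneous gain rate g'(t) equals the habitat-wide average g(t)/(T + t).
g'(t) = 340·9.8/(t + 9.8)². Setting 340·9.8/(t+9.8)² = 340t/[(t+9.8)(45+t)] gives 9.8(45+t) = t(t+9.8), so t² = 9.8×45 = 441.
t* = √441 = 21 min.

21.0 min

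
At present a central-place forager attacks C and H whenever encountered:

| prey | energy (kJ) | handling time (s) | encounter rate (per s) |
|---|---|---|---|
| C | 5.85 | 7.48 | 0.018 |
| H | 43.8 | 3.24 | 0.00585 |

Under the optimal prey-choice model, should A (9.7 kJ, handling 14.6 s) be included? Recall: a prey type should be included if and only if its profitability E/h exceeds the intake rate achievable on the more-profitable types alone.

Current rate: (0.018×5.85 + 0.00585×43.8)/(1 + 0.018×7.48 + 0.00585×3.24) = 0.3134 kJ/s.
Profitability of A: 9.7/14.6 = 0.6644 kJ/s.
Since 0.6644 > R, including A increases the long-run rate.

Yes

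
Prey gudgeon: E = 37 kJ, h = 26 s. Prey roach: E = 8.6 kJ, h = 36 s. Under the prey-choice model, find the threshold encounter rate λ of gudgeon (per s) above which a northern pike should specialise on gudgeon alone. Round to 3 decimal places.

The zero-one rule: include roach iff E₂/h₂ > λE₁/(1+λh₁). Equality gives the switch point.
λE₁h₂ = E₂ + λE₂h₁ ⇒ λ = E₂/(E₁h₂ − E₂h₁) = 8.6/(1332 − 223.6) = 0.007759 per s.

0.008 per s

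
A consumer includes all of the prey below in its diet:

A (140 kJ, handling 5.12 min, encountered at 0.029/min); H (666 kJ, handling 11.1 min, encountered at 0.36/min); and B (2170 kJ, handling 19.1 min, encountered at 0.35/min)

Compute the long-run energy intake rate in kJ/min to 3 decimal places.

R = (0.029×140 + 0.36×666 + 0.35×2170) / (1 + 0.029×5.12 + 0.36×11.1 + 0.35×19.1) = 1003/11.83 = 84.82 kJ/min.

84.815 kJ/min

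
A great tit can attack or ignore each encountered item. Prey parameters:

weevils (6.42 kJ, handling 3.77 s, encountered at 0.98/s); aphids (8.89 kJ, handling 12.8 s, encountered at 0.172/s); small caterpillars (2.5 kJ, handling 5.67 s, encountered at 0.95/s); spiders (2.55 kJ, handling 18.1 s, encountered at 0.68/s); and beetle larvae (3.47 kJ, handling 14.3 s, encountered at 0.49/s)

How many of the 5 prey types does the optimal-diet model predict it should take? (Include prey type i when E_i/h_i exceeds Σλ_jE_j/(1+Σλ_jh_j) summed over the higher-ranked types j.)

E/h in descending order: weevils 1.7, aphids 0.695, small caterpillars 0.441, beetle larvae 0.243, spiders 0.141 kJ/s. The optimal diet is the largest prefix of this list for which every included type satisfies E_i/h_i > R on the types above it.
Rate on top 1: 1.34. aphids: 0.695 < 1.34 → exclude; stop.
Optimal diet: weevils — 1 of 5 types.

1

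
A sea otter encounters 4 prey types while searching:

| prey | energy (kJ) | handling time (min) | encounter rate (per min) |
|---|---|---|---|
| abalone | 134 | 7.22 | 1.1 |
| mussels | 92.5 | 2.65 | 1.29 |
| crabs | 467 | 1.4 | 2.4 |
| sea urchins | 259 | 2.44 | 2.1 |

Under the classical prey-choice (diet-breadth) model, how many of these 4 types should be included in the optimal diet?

Rank by E/h (kJ/min): crabs 334, sea urchins 106, mussels 34.9, abalone 18.6. Include each in turn until the next type's E/h falls below the running intake rate.
Rate on top 1: 257.1. sea urchins: 106 < 257.1 → exclude; stop.
Optimal diet: crabs — 1 of 4 types.

1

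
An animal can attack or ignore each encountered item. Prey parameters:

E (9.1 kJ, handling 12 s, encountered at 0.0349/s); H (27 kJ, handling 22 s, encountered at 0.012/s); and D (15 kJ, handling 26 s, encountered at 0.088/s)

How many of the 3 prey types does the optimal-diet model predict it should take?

Profitabilities (E/h, kJ/s): H 1.23, E 0.758, D 0.577. Add prey in this order while the next type's profitability exceeds the intake rate on those already taken.
Rate on top 1: 0.2563. E: 0.758 > 0.2563 → include.
Rate on top 2: 0.3813. D: 0.577 > 0.3813 → include.
Optimal diet: H, E, D — 3 of 3 types.

3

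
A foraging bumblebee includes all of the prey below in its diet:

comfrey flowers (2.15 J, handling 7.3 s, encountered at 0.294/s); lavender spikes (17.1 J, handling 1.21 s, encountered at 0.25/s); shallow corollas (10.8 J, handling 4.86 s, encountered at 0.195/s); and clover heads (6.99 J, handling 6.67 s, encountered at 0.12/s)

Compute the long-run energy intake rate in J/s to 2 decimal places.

R = Σλ_iE_i / (1 + Σλ_ih_i)
Numerator: 0.294×2.15 + 0.25×17.1 + 0.195×10.8 + 0.12×6.99 = 7.852
Denominator: 1 + 0.294×7.3 + 0.25×1.21 + 0.195×4.86 + 0.12×6.67 = 5.197
R = 7.852/5.197 = 1.511 J/s

1.51 J/s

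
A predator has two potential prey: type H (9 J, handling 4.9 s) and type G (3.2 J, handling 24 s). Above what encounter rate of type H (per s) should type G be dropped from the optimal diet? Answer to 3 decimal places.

0.016 per s

Drop type G once their profitability E₂/h₂ falls below the rate achievable on type H alone: E₂/h₂ = λE₁/(1 + λh₁).
Solve for λ: λE₁h₂ = E₂(1 + λh₁) → λ(E₁h₂ − E₂h₁) = E₂ → λ = E₂/(E₁h₂ − E₂h₁).
λ = 3.2/(9×24 − 3.2×4.9) = 3.2/200.3 = 0.01597 per s.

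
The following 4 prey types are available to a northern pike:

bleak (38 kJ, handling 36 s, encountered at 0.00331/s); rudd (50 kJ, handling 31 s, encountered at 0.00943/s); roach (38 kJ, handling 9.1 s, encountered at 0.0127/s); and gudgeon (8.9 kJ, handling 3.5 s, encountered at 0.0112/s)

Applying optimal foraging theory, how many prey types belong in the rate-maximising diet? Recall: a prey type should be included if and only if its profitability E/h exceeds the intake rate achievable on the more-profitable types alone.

Rank by E/h (kJ/s): roach 4.18, gudgeon 2.54, rudd 1.61, bleak 1.06. Include each in turn until the next type's E/h falls below the running intake rate.
Rate on top 1: 0.4326. gudgeon: 2.54 > 0.4326 → include.
Rate on top 2: 0.5042. rudd: 1.61 > 0.5042 → include.
Rate on top 3: 0.7282. bleak: 1.06 > 0.7282 → include.
Optimal diet: roach, gudgeon, rudd, bleak — 4 of 4 types.

4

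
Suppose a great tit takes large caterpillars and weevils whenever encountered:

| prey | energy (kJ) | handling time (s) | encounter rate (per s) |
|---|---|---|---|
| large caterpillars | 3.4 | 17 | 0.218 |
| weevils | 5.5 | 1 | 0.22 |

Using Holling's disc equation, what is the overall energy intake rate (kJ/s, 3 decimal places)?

R = Σλ_iE_i / (1 + Σλ_ih_i)
Numerator: 0.218×3.4 + 0.22×5.5 = 1.951
Denominator: 1 + 0.218×17 + 0.22×1 = 4.926
R = 1.951/4.926 = 0.3961 kJ/s

0.396 kJ/s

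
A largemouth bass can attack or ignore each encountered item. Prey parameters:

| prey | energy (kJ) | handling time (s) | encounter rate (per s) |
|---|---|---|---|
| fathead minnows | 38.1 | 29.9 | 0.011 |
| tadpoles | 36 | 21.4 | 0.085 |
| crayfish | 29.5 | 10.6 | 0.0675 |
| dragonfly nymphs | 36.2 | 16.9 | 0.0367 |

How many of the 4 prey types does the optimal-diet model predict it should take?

Profitabilities (E/h, kJ/s): crayfish 2.78, dragonfly nymphs 2.14, tadpoles 1.68, fathead minnows 1.27. Add prey in this order while the next type's profitability exceeds the intake rate on those already taken.
Rate on top 1: 1.161. dragonfly nymphs: 2.14 > 1.161 → include.
Rate on top 2: 1.421. tadpoles: 1.68 > 1.421 → include.
Rate on top 3: 1.536. fathead minnows: 1.27 < 1.536 → exclude; stop.
Optimal diet: crayfish, dragonfly nymphs, tadpoles — 3 of 4 types.

3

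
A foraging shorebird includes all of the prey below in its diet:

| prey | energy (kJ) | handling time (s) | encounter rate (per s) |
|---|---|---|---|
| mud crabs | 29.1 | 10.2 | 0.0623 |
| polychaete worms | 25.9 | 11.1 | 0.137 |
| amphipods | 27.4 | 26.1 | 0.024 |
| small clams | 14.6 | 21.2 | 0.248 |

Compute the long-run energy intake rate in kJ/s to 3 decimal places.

R = Σλ_iE_i / (1 + Σλ_ih_i)
Numerator: 0.0623×29.1 + 0.137×25.9 + 0.024×27.4 + 0.248×14.6 = 9.64
Denominator: 1 + 0.0623×10.2 + 0.137×11.1 + 0.024×26.1 + 0.248×21.2 = 9.04
R = 9.64/9.04 = 1.066 kJ/s

1.066 kJ/s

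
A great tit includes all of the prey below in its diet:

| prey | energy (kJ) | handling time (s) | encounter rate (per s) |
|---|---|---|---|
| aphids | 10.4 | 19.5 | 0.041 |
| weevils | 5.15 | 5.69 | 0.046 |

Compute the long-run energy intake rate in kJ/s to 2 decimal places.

0.32 kJ/s

R = Σλ_iE_i / (1 + Σλ_ih_i)
Numerator: 0.041×10.4 + 0.046×5.15 = 0.6633
Denominator: 1 + 0.041×19.5 + 0.046×5.69 = 2.061
R = 0.6633/2.061 = 0.3218 kJ/s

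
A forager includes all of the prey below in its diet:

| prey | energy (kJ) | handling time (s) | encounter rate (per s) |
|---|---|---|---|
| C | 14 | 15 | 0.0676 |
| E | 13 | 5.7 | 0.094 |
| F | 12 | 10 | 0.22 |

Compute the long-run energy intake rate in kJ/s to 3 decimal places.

R = (0.0676×14 + 0.094×13 + 0.22×12) / (1 + 0.0676×15 + 0.094×5.7 + 0.22×10) = 4.808/4.75 = 1.012 kJ/s.

1.012 kJ/s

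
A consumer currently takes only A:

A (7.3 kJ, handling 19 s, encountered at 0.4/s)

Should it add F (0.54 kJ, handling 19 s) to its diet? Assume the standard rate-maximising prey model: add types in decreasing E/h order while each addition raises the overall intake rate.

On A alone, R = ΣλE/(1+Σλh) = 2.92/8.6 = 0.3395 kJ/s.
F: E/h = 0.54/19 = 0.02842 kJ/s.
0.02842 < 0.3395, so adding F would lower the average — exclude it.

No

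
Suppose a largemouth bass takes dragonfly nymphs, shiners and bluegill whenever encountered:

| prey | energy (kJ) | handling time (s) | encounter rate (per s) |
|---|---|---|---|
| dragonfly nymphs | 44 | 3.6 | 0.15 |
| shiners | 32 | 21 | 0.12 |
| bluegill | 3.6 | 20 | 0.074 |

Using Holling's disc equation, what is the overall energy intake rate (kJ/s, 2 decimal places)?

1.93 kJ/s

R = Σλ_iE_i / (1 + Σλ_ih_i)
Numerator: 0.15×44 + 0.12×32 + 0.074×3.6 = 10.71
Denominator: 1 + 0.15×3.6 + 0.12×21 + 0.074×20 = 5.54
R = 10.71/5.54 = 1.933 kJ/s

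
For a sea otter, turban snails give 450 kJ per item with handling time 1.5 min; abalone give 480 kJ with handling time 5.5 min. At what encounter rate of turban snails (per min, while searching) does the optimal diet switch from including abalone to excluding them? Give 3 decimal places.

0.274 per min

The zero-one rule: include abalone iff E₂/h₂ > λE₁/(1+λh₁). Equality gives the switch point.
λE₁h₂ = E₂ + λE₂h₁ ⇒ λ = E₂/(E₁h₂ − E₂h₁) = 480/(2475 − 720) = 0.2735 per min.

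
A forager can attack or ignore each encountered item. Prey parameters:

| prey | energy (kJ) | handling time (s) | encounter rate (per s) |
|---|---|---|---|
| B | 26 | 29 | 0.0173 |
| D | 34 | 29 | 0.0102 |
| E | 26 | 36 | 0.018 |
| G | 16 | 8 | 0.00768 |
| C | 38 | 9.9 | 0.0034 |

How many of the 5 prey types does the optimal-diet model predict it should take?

Profitabilities (E/h, kJ/s): C 3.84, G 2, D 1.17, B 0.897, E 0.722. Add prey in this order while the next type's profitability exceeds the intake rate on those already taken.
Rate on top 1: 0.125. G: 2 > 0.125 → include.
Rate on top 2: 0.2302. D: 1.17 > 0.2302 → include.
Rate on top 3: 0.4306. B: 0.897 > 0.4306 → include.
Rate on top 4: 0.5541. E: 0.722 > 0.5541 → include.
Optimal diet: C, G, D, B, E — 5 of 5 types.

5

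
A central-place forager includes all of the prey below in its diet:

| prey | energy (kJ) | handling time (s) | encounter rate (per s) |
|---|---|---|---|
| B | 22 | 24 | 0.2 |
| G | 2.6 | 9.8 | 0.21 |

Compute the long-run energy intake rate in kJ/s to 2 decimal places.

0.63 kJ/s

R = Σλ_iE_i / (1 + Σλ_ih_i)
Numerator: 0.2×22 + 0.21×2.6 = 4.946
Denominator: 1 + 0.2×24 + 0.21×9.8 = 7.858
R = 4.946/7.858 = 0.6294 kJ/s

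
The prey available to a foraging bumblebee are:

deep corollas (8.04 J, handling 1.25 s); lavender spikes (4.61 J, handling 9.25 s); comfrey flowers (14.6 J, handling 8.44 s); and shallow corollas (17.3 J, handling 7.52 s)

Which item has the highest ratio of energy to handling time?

In descending order of E/h:
deep corollas: 8.04/1.25 = 6.43 J/s
shallow corollas: 17.3/7.52 = 2.3 J/s
comfrey flowers: 14.6/8.44 = 1.73 J/s
lavender spikes: 4.61/9.25 = 0.498 J/s

deep corollas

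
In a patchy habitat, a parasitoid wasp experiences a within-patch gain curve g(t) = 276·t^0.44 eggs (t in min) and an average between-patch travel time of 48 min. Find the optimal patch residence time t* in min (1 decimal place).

By the marginal value theorem, leave when the instantaneous gain rate g'(t) equals the habitat-wide average g(t)/(T + t).
g'(t) = 0.44·276·t^-0.56. Setting 0.44·276·t^-0.56 = 276·t^0.44/(48+t) gives 0.44(48+t) = t, so 0.56·t = 0.44×48.
t* = 0.44×48/0.56 = 37.71 min.

37.7 min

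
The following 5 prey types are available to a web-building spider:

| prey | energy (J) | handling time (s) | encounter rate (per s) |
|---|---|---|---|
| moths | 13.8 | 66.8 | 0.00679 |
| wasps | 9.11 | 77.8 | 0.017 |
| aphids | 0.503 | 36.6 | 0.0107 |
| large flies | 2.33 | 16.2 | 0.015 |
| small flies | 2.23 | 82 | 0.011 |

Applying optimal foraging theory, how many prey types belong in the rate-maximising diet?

3

Profitabilities (E/h, J/s): moths 0.207, large flies 0.144, wasps 0.117, small flies 0.0272, aphids 0.0137. Add prey in this order while the next type's profitability exceeds the intake rate on those already taken.
Rate on top 1: 0.06446. large flies: 0.144 > 0.06446 → include.
Rate on top 2: 0.07583. wasps: 0.117 > 0.07583 → include.
Rate on top 3: 0.09391. small flies: 0.0272 < 0.09391 → exclude; stop.
Optimal diet: moths, large flies, wasps — 3 of 5 types.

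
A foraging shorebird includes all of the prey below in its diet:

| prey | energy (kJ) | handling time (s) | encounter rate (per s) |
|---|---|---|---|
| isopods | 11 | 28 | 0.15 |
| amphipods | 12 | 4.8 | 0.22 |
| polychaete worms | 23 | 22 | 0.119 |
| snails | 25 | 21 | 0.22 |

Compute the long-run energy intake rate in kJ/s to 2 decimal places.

0.93 kJ/s

Energy encountered per unit search time: 0.15×11 + 0.22×12 + 0.119×23 + 0.22×25 = 12.53 kJ/s.
Handling time per unit search time: 0.15×28 + 0.22×4.8 + 0.119×22 + 0.22×21 = 12.49.
Rate = 12.53/(1 + 12.49) = 0.9283 kJ/s.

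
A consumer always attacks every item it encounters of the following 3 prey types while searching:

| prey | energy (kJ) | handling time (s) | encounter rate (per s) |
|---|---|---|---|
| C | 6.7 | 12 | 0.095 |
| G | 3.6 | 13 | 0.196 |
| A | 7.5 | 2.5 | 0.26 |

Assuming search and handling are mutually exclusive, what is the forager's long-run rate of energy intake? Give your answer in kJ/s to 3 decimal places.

0.617 kJ/s

R = (0.095×6.7 + 0.196×3.6 + 0.26×7.5) / (1 + 0.095×12 + 0.196×13 + 0.26×2.5) = 3.292/5.338 = 0.6167 kJ/s.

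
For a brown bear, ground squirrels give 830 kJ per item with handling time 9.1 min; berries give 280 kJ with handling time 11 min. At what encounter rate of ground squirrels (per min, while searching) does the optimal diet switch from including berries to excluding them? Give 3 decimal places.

0.043 per min

Drop berries once their profitability E₂/h₂ falls below the rate achievable on ground squirrels alone: E₂/h₂ = λE₁/(1 + λh₁).
Solve for λ: λE₁h₂ = E₂(1 + λh₁) → λ(E₁h₂ − E₂h₁) = E₂ → λ = E₂/(E₁h₂ − E₂h₁).
λ = 280/(830×11 − 280×9.1) = 280/6582 = 0.04254 per min.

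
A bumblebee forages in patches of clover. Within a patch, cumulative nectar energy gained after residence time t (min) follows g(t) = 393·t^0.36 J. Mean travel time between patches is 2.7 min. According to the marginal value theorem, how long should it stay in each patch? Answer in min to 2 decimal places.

By the marginal value theorem, leave when the instantaneous gain rate g'(t) equals the habitat-wide average g(t)/(T + t).
g'(t) = 0.36·393·t^-0.64. Setting 0.36·393·t^-0.64 = 393·t^0.36/(2.7+t) gives 0.36(2.7+t) = t, so 0.64·t = 0.36×2.7.
t* = 0.36×2.7/0.64 = 1.519 min.

1.52 min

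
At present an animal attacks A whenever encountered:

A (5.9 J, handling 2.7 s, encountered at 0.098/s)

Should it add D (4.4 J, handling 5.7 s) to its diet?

Yes

Current rate: (0.098×5.9)/(1 + 0.098×2.7) = 0.4572 J/s.
Profitability of D: 4.4/5.7 = 0.7719 J/s.
Since 0.7719 > R, including D increases the long-run rate.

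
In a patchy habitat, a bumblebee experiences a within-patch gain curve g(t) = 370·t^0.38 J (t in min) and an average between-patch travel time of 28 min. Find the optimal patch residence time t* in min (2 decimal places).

Optimal t* satisfies g'(t*) = g(t*)/(T + t*).
g'(t) = 0.38·370·t^-0.62. Setting 0.38·370·t^-0.62 = 370·t^0.38/(28+t) gives 0.38(28+t) = t, so 0.62·t = 0.38×28.
t* = 0.38×28/0.62 = 17.16 min.

17.16 min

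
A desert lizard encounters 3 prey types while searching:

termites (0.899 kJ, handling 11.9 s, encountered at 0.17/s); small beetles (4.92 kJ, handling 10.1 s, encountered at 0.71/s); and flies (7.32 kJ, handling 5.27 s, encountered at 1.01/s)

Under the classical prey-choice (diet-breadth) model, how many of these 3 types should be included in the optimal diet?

Profitabilities (E/h, kJ/s): flies 1.39, small beetles 0.487, termites 0.0755. Add prey in this order while the next type's profitability exceeds the intake rate on those already taken.
Rate on top 1: 1.169. small beetles: 0.487 < 1.169 → exclude; stop.
Optimal diet: flies — 1 of 3 types.

1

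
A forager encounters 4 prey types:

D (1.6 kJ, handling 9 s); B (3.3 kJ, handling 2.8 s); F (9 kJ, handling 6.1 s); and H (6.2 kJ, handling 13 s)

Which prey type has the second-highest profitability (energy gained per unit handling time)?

B

Profitability E/h (kJ/s): D = 1.6/9 = 0.178, B = 3.3/2.8 = 1.18, F = 9/6.1 = 1.48, H = 6.2/13 = 0.477.
Ranked: F > B > H > D.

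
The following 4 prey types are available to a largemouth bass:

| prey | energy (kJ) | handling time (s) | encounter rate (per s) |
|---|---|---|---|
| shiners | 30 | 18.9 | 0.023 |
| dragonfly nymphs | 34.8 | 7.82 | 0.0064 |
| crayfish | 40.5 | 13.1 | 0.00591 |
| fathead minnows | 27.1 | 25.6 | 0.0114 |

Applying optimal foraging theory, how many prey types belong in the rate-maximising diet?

Profitabilities (E/h, kJ/s): dragonfly nymphs 4.45, crayfish 3.09, shiners 1.59, fathead minnows 1.06. Add prey in this order while the next type's profitability exceeds the intake rate on those already taken.
Rate on top 1: 0.2121. crayfish: 3.09 > 0.2121 → include.
Rate on top 2: 0.4098. shiners: 1.59 > 0.4098 → include.
Rate on top 3: 0.7375. fathead minnows: 1.06 > 0.7375 → include.
Optimal diet: dragonfly nymphs, crayfish, shiners, fathead minnows — 4 of 4 types.

4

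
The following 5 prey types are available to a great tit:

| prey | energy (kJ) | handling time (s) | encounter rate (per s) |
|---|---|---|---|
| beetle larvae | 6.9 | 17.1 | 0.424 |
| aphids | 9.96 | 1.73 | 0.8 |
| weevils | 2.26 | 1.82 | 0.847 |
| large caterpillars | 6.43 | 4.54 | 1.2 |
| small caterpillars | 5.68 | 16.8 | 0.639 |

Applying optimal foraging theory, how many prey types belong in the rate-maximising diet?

E/h in descending order: aphids 5.76, large caterpillars 1.42, weevils 1.24, beetle larvae 0.404, small caterpillars 0.338 kJ/s. The optimal diet is the largest prefix of this list for which every included type satisfies E_i/h_i > R on the types above it.
Rate on top 1: 3.342. large caterpillars: 1.42 < 3.342 → exclude; stop.
Optimal diet: aphids — 1 of 5 types.

1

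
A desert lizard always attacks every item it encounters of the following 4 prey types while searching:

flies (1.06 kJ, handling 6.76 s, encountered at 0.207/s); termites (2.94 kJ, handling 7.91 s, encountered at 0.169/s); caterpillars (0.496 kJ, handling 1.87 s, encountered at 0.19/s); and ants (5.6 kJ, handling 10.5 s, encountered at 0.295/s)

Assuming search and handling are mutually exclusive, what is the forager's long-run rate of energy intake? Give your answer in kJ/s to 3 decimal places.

0.343 kJ/s

R = (0.207×1.06 + 0.169×2.94 + 0.19×0.496 + 0.295×5.6) / (1 + 0.207×6.76 + 0.169×7.91 + 0.19×1.87 + 0.295×10.5) = 2.463/7.189 = 0.3425 kJ/s.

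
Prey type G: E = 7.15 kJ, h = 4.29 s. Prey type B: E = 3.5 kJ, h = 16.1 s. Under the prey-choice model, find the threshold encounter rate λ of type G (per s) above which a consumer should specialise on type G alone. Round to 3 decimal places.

Drop type B once their profitability E₂/h₂ falls below the rate achievable on type G alone: E₂/h₂ = λE₁/(1 + λh₁).
Solve for λ: λE₁h₂ = E₂(1 + λh₁) → λ(E₁h₂ − E₂h₁) = E₂ → λ = E₂/(E₁h₂ − E₂h₁).
λ = 3.5/(7.15×16.1 − 3.5×4.29) = 3.5/100.1 = 0.03497 per s.

0.035 per s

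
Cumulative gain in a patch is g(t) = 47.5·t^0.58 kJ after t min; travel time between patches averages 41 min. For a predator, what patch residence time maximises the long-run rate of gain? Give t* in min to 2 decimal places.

56.62 min

Maximise g(t)/(T+t): set derivative to zero → g'(t)(T+t) = g(t).
g'(t) = 0.58·47.5·t^-0.42. Setting 0.58·47.5·t^-0.42 = 47.5·t^0.58/(41+t) gives 0.58(41+t) = t, so 0.42·t = 0.58×41.
t* = 0.58×41/0.42 = 56.62 min.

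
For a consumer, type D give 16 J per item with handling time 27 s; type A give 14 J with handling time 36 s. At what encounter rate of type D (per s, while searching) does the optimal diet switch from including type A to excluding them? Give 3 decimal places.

0.071 per s

At the threshold, the rate on type D alone equals the profitability of type A: λ·16/(1 + λ·27) = 14/36 = 0.3889.
Rearranging, λ(16 − 0.3889×27) = 0.3889, so λ = 0.3889/5.5 = 0.07071 per s.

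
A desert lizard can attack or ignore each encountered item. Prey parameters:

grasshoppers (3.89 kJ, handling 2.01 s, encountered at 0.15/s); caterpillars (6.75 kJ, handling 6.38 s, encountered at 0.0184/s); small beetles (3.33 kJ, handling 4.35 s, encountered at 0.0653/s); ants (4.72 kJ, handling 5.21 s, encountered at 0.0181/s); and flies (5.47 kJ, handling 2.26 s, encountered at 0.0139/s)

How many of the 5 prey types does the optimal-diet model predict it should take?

Profitabilities (E/h, kJ/s): flies 2.42, grasshoppers 1.94, caterpillars 1.06, ants 0.906, small beetles 0.766. Add prey in this order while the next type's profitability exceeds the intake rate on those already taken.
Rate on top 1: 0.07372. grasshoppers: 1.94 > 0.07372 → include.
Rate on top 2: 0.4948. caterpillars: 1.06 > 0.4948 → include.
Rate on top 3: 0.5404. ants: 0.906 > 0.5404 → include.
Rate on top 4: 0.5627. small beetles: 0.766 > 0.5627 → include.
Optimal diet: flies, grasshoppers, caterpillars, ants, small beetles — 5 of 5 types.

5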